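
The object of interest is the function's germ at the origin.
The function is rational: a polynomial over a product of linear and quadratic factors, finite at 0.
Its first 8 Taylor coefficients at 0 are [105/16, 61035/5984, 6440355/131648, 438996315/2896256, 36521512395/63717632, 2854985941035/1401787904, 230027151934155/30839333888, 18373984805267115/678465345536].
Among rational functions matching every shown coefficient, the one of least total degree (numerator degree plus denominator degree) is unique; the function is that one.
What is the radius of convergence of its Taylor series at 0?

The radius of convergence is -5/22 + (1/110)*sqrt(3045).

No rational of total degree below 4 reproduces all 8 coefficients; solving the [1/3] Pade equations on them gives f(ν) = (7/8 - 33*ν/17)/((ν - 2/3)*(ν**2 + 5*ν/11 - 1/5)), whose expansion matches every shown term.
Denominator factor (ν - 2/3): pole of order 1 at 2/3, modulus 2/3.
Denominator factor (ν**2 + 5*ν/11 - 1/5): discriminant 609/605, real irrational roots -5/22 + (1/110)*sqrt(3045) and -5/22 - (1/110)*sqrt(3045); poles of order 1, moduli -5/22 + (1/110)*sqrt(3045) and 5/22 + (1/110)*sqrt(3045).
The radius of convergence is the smallest modulus among the singular points: -5/22 + (1/110)*sqrt(3045).


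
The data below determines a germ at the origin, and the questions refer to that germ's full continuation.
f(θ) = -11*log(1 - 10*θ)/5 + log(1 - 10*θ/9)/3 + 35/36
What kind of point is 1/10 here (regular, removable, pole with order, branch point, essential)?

The term (-11/5)*log(1 - θ/(1/10)) has argument 1 - 1/10/(1/10) = 0 at 1/10: a logarithmic (infinitely-sheeted) branch point; the remaining terms are analytic or single-valued there.

The point is a logarithmic branch point.


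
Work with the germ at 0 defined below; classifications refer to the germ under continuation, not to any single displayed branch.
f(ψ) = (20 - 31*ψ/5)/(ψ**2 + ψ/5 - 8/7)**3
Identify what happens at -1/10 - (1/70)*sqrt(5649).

The denominator factor ψ**2 + ψ/5 - 8/7 vanishes at -1/10 - (1/70)*sqrt(5649) and appears to the power 3; the numerator there equals 1031/50 + (31/350)*sqrt(5649), nonzero, and no other factor vanishes.
Hence a pole whose order is the multiplicity, 3.

The point is a pole of order 3.


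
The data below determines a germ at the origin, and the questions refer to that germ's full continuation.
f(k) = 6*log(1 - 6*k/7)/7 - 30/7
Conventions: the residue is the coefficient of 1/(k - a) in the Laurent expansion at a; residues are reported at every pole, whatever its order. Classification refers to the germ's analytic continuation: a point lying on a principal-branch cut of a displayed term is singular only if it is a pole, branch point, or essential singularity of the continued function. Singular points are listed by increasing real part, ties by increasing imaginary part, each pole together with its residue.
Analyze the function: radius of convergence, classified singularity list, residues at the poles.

Branch term (6/7)*log(1 - k/(7/6)): its argument vanishes at k = 7/6, a logarithmic branch point, modulus 7/6.
The radius of convergence is the smallest modulus among the singular points: 7/6.

Radius of convergence at 0: 7/6.
At 7/6: a logarithmic branch point.


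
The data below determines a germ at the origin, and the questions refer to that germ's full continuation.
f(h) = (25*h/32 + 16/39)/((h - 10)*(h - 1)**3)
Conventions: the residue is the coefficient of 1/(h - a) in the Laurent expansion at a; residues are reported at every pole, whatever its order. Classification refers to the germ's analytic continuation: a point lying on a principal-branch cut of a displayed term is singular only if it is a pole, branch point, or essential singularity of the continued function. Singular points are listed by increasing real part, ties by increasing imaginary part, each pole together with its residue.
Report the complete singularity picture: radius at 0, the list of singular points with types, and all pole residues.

Radius of convergence at 0: 1.
At 1: a pole of order 3; residue -5131/454896.
At 10: a pole of order 1; residue 5131/454896.

Denominator factor (h - 10): pole of order 1 at 10, modulus 10.
Denominator factor (h - 1)^3: pole of order 3 at 1, modulus 1.
The radius of convergence is the smallest modulus among the singular points: 1.
At the order-3 pole 1 set g(h) = (h - (1))^3*f(h) = (25*h/32 + 16/39)/(h - 10).
Order-3 pole: residue = g''(a)/2; g''(1) = -5131/227448, so the residue is -5131/454896.
At the order-1 pole 10 set g(h) = (h - (10))*f(h) = (25*h/32 + 16/39)/(h - 1)**3.
Simple pole: residue = g(a) at a = 10, which is 5131/454896.
List the singular points by increasing real part (a conjugate pair: the negative imaginary part first).


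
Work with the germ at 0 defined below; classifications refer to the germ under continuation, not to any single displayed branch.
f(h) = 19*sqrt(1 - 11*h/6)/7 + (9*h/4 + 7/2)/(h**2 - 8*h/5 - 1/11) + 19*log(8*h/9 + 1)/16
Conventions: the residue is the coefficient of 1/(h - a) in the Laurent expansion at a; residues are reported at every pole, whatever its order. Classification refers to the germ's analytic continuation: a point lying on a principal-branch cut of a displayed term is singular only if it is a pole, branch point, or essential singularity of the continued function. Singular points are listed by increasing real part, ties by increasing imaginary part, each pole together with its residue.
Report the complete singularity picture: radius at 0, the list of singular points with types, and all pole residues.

Denominator factor (h**2 - 8*h/5 - 1/11): discriminant 804/275, real irrational roots 4/5 + (1/55)*sqrt(2211) and 4/5 - (1/55)*sqrt(2211); poles of order 1, moduli 4/5 + (1/55)*sqrt(2211) and -4/5 + (1/55)*sqrt(2211).
Branch term (19/7)*sqrt(1 - h/(6/11)): its argument vanishes at h = 6/11, a square-root branch point, modulus 6/11.
Branch term (19/16)*log(1 - h/(-9/8)): its argument vanishes at h = -9/8, a logarithmic branch point, modulus 9/8.
The radius of convergence is the smallest modulus among the singular points: -4/5 + (1/55)*sqrt(2211).
The branch terms are analytic at 4/5 - (1/55)*sqrt(2211) and contribute nothing to the residue; only the rational part matters.
The factor h**2 - 8*h/5 - 1/11 splits as (h - a)(h - a') with a = 4/5 - (1/55)*sqrt(2211), a' = 4/5 + (1/55)*sqrt(2211). At the order-1 pole a set g(h) = (h - a)*(rational part) = [9*h/4 + 7/2] / (h - a').
Simple pole: residue = g(a) at a = 4/5 - (1/55)*sqrt(2211), which is 9/8 - (53/804)*sqrt(2211).
The branch terms are analytic at 4/5 + (1/55)*sqrt(2211) and contribute nothing to the residue; only the rational part matters.
The factor h**2 - 8*h/5 - 1/11 splits as (h - a)(h - a') with a = 4/5 + (1/55)*sqrt(2211), a' = 4/5 - (1/55)*sqrt(2211). At the order-1 pole a set g(h) = (h - a)*(rational part) = [9*h/4 + 7/2] / (h - a').
Simple pole: residue = g(a) at a = 4/5 + (1/55)*sqrt(2211), which is 9/8 + (53/804)*sqrt(2211).
List the singular points by increasing real part (a conjugate pair: the negative imaginary part first).

Radius of convergence at 0: -4/5 + (1/55)*sqrt(2211).
At -9/8: a logarithmic branch point.
At 4/5 - (1/55)*sqrt(2211): a pole of order 1; residue 9/8 - (53/804)*sqrt(2211).
At 6/11: an algebraic (square-root) branch point.
At 4/5 + (1/55)*sqrt(2211): a pole of order 1; residue 9/8 + (53/804)*sqrt(2211).


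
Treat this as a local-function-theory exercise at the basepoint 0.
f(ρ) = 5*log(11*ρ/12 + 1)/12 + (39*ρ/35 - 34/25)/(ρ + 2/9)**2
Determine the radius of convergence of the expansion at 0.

Denominator factor (ρ + 2/9)^2: pole of order 2 at -2/9, modulus 2/9.
Branch term (5/12)*log(1 - ρ/(-12/11)): its argument vanishes at ρ = -12/11, a logarithmic branch point, modulus 12/11.
The radius of convergence is the smallest modulus among the singular points: 2/9.

The radius of convergence is 2/9.


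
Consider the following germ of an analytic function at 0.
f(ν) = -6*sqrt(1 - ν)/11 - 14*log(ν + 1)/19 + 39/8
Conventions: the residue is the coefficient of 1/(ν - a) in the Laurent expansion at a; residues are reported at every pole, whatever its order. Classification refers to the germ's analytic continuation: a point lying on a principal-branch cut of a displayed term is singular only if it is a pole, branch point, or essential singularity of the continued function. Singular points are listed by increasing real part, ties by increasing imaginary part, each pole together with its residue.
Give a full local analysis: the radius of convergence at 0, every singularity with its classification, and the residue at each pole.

Branch term (-6/11)*sqrt(1 - ν/(1)): its argument vanishes at ν = 1, a square-root branch point, modulus 1.
Branch term (-14/19)*log(1 - ν/(-1)): its argument vanishes at ν = -1, a logarithmic branch point, modulus 1.
The radius of convergence is the smallest modulus among the singular points: 1.
List the singular points by increasing real part (a conjugate pair: the negative imaginary part first).

Radius of convergence at 0: 1.
At -1: a logarithmic branch point.
At 1: an algebraic (square-root) branch point.


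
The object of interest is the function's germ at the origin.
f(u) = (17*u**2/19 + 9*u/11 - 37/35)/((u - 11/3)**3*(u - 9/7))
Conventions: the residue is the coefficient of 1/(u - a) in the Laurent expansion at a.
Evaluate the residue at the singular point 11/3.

At the order-3 pole 11/3 set g(u) = (u - (11/3))^3*f(u) = (17*u**2/19 + 9*u/11 - 37/35)/(u - 9/7).
Order-3 pole: residue = g''(a)/2; g''(11/3) = 14263641/65312500, so the residue is 14263641/130625000.

The residue is 14263641/130625000.


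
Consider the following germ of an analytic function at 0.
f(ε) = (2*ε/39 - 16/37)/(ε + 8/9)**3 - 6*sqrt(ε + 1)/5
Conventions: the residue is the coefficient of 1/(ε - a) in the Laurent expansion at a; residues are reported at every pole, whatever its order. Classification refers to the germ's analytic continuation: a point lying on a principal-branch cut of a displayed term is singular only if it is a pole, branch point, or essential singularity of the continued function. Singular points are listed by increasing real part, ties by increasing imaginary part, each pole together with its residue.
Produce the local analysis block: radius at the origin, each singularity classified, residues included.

Denominator factor (ε + 8/9)^3: pole of order 3 at -8/9, modulus 8/9.
Branch term (-6/5)*sqrt(1 - ε/(-1)): its argument vanishes at ε = -1, a square-root branch point, modulus 1.
The radius of convergence is the smallest modulus among the singular points: 8/9.
The branch term is analytic at -8/9 and contributes nothing to the residue; only the rational part matters.
At the order-3 pole -8/9 set g(ε) = (ε - (-8/9))^3*(rational part) = 2*ε/39 - 16/37.
Order-3 pole: residue = g''(a)/2; g''(-8/9) = 0, so the residue is 0.
List the singular points by increasing real part (a conjugate pair: the negative imaginary part first).

Radius of convergence at 0: 8/9.
At -1: an algebraic (square-root) branch point.
At -8/9: a pole of order 3; residue 0.


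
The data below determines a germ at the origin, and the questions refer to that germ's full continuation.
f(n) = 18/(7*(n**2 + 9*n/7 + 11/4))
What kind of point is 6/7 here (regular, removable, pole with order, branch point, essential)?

Denominator factors: n**2 + 9*n/7 + 11/4 = 899/196 at n = 6/7 — none vanishes.
So the germ continues analytically to 6/7.

The point is a regular point.


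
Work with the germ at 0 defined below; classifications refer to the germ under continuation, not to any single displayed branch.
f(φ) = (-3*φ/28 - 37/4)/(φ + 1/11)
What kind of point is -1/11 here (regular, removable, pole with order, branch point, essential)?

The denominator factor φ + 1/11 vanishes at -1/11 and appears to the power 1; the numerator there equals -1423/154, nonzero, and no other factor vanishes.
Hence a pole whose order is the multiplicity, 1.

The point is a pole of order 1.


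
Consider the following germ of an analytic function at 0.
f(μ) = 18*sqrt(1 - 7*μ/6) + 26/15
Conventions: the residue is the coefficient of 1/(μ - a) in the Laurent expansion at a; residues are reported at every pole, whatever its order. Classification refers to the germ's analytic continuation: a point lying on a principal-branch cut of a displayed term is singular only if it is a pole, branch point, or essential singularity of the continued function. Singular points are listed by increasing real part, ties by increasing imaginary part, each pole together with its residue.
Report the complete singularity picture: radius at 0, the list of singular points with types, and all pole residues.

Radius of convergence at 0: 6/7.
At 6/7: an algebraic (square-root) branch point.

Branch term (18)*sqrt(1 - μ/(6/7)): its argument vanishes at μ = 6/7, a square-root branch point, modulus 6/7.
The radius of convergence is the smallest modulus among the singular points: 6/7.


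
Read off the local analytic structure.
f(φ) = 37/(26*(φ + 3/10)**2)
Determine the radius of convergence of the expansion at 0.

The radius of convergence is 3/10.

Denominator factor (φ + 3/10)^2: pole of order 2 at -3/10, modulus 3/10.
The radius of convergence is the smallest modulus among the singular points: 3/10.


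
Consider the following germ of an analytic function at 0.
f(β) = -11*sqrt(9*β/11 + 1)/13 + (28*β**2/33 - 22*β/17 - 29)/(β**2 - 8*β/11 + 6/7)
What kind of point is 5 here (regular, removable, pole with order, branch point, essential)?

The point is a regular point.

Denominator factors: β**2 - 8*β/11 + 6/7 = 1711/77 at β = 5 — none vanishes.
Branch term sqrt(1 - β/(-11/9)): argument at 5 is 56/11, nonzero, so 5 is not its branch point (a point on a principal cut is still regular for the continued germ).
So the germ continues analytically to 5.


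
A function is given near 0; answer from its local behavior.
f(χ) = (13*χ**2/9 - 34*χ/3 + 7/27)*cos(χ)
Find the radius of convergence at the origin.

The factor cos(χ) is entire and contributes no finite singular point.
The polynomial part has no poles.
No finite singular points: the Taylor series at 0 converges everywhere.

The radius of convergence is infinite.


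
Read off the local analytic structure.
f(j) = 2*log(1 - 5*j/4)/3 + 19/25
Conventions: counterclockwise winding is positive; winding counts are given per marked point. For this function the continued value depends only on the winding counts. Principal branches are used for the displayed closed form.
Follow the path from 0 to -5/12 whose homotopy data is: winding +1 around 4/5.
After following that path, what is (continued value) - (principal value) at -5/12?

Continued minus principal equals (4/3)*pi*i.

The rational part is single-valued and drops out of the difference; each branch term changes only by its own monodromy.
(2/3)*log(1 - j/(4/5)): each positive loop around 4/5 adds 2*pi*i to the log, so winding +1 contributes (2/3)*(1)*2*pi*i = (4/3)*pi*i.
Summing the contributions at j = -5/12 gives (4/3)*pi*i.


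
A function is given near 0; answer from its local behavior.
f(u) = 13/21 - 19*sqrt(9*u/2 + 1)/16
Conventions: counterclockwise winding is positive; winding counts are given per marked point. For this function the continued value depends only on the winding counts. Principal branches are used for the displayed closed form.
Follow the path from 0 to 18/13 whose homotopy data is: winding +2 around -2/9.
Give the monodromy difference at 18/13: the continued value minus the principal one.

Continued minus principal equals 0.

The rational part is single-valued and drops out of the difference; each branch term changes only by its own monodromy.
(-19/16)*sqrt(1 - u/(-2/9)): winding +2 is even, the square root returns to the same sheet, contribution 0.
Summing the contributions at u = 18/13 gives 0.


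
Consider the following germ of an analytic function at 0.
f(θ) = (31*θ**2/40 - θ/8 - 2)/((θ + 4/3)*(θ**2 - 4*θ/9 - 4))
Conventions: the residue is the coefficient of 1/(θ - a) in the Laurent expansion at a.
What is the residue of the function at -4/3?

The residue is 123/440.

At the order-1 pole -4/3 set g(θ) = (θ - (-4/3))*f(θ) = (31*θ**2/40 - θ/8 - 2)/(θ**2 - 4*θ/9 - 4).
Simple pole: residue = g(a) at a = -4/3, which is 123/440.


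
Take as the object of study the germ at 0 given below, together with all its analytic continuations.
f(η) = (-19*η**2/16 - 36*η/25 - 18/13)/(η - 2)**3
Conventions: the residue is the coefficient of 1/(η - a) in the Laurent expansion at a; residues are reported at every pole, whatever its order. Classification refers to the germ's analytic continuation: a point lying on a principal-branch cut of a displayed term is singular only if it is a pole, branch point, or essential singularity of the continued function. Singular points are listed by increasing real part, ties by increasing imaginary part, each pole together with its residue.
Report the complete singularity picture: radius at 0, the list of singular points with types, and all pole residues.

Denominator factor (η - 2)^3: pole of order 3 at 2, modulus 2.
The radius of convergence is the smallest modulus among the singular points: 2.
At the order-3 pole 2 set g(η) = (η - (2))^3*f(η) = -19*η**2/16 - 36*η/25 - 18/13.
Order-3 pole: residue = g''(a)/2; g''(2) = -19/8, so the residue is -19/16.

Radius of convergence at 0: 2.
At 2: a pole of order 3; residue -19/16.


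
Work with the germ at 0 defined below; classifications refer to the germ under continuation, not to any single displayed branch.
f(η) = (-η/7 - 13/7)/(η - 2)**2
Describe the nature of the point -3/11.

The point is a regular point.

Denominator factors: η - 2 = -25/11 at η = -3/11 — none vanishes.
So the germ continues analytically to -3/11.


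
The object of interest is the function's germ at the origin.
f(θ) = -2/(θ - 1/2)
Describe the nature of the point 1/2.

The denominator factor θ - 1/2 vanishes at 1/2 and appears to the power 1; the numerator there equals -2, nonzero, and no other factor vanishes.
Hence a pole whose order is the multiplicity, 1.

The point is a pole of order 1.


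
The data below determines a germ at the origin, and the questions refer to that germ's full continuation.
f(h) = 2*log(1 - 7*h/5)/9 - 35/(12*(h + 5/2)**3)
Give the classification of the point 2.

Denominator factors: h + 5/2 = 9/2 at h = 2 — none vanishes.
Branch term log(1 - h/(5/7)): argument at 2 is -9/5, nonzero, so 2 is not its branch point (a point on a principal cut is still regular for the continued germ).
So the germ continues analytically to 2.

The point is a regular point.


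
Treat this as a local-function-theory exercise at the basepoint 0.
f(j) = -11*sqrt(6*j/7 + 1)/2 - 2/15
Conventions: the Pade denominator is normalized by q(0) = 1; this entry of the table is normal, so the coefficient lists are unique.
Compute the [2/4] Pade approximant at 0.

Taylor coefficients needed (expand at 0): a_0 = -169/30, a_1 = -33/14, a_2 = 99/196, a_3 = -297/1372, a_4 = 4455/38416, a_5 = -2673/38416, a_6 = 24057/537824.
Write the denominator as Q(j) = 1 + q1*j + q2*j^2 + q3*j^3 + q4*j^4. Requiring Q*f - P = O(j^7) with deg P <= 2 kills the coefficients of j^3..j^6 in Q*f:
  j^3: a_3 + q1*a_2 + q2*a_1 + q3*a_0 = 0, i.e. -297/1372 + (99/196)*q1 + (-33/14)*q2 + (-169/30)*q3 = 0.
  j^4: a_4 + q1*a_3 + q2*a_2 + q3*a_1 + q4*a_0 = 0, i.e. 4455/38416 + (-297/1372)*q1 + (99/196)*q2 + (-33/14)*q3 + (-169/30)*q4 = 0.
  j^5: a_5 + q1*a_4 + q2*a_3 + q3*a_2 + q4*a_1 = 0, i.e. -2673/38416 + (4455/38416)*q1 + (-297/1372)*q2 + (99/196)*q3 + (-33/14)*q4 = 0.
  j^6: a_6 + q1*a_5 + q2*a_4 + q3*a_3 + q4*a_2 = 0, i.e. 24057/537824 + (-2673/38416)*q1 + (4455/38416)*q2 + (-297/1372)*q3 + (99/196)*q4 = 0.
Solving this linear system: q1 = 1931602/2251207, q2 = 1746033/15758449, q3 = -1732995/220618286, q4 = 5163345/6177312008.
The numerator is Q*f truncated at degree 2: P0 = a_0 = -169/30; P1 = a_1 + q1*a_0 = -485633233/67536210; P2 = a_2 + q1*a_1 + q2*a_0 = -96422269/45024140.

The Pade approximant has numerator coefficients [-169/30, -485633233/67536210, -96422269/45024140]; denominator coefficients [1, 1931602/2251207, 1746033/15758449, -1732995/220618286, 5163345/6177312008].


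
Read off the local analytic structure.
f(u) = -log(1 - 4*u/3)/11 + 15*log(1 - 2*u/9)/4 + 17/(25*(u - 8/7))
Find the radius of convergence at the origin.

Denominator factor (u - 8/7): pole of order 1 at 8/7, modulus 8/7.
Branch term (15/4)*log(1 - u/(9/2)): its argument vanishes at u = 9/2, a logarithmic branch point, modulus 9/2.
Branch term (-1/11)*log(1 - u/(3/4)): its argument vanishes at u = 3/4, a logarithmic branch point, modulus 3/4.
The radius of convergence is the smallest modulus among the singular points: 3/4.

The radius of convergence is 3/4.


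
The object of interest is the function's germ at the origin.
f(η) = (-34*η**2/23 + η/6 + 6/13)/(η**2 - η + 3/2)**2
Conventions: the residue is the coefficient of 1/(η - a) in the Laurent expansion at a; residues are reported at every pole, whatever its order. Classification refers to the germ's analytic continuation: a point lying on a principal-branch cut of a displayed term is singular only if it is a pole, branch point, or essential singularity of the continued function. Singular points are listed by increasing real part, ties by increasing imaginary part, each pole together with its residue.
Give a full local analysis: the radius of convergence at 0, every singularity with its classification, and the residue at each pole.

Denominator factor (η**2 - η + 3/2)^2: discriminant -5, complex-conjugate roots (1/2) + ((1/2)*sqrt(5))*i and (1/2) - ((1/2)*sqrt(5))*i; poles of order 2, moduli (1/2)*sqrt(6) and (1/2)*sqrt(6).
The radius of convergence is the smallest modulus among the singular points: (1/2)*sqrt(6).
The factor η**2 - η + 3/2 splits as (η - a)(η - a') with a = (1/2) - ((1/2)*sqrt(5))*i, a' = (1/2) + ((1/2)*sqrt(5))*i. At the order-2 pole a set g(η) = (η - a)^2*f(η) = [-34*η**2/23 + η/6 + 6/13] / (η - a')^2.
Order-2 pole: residue = g'(a); g'((1/2) - ((1/2)*sqrt(5))*i) = -((6001/44850)*sqrt(5))*i, so the residue is -((6001/44850)*sqrt(5))*i.
The factor η**2 - η + 3/2 splits as (η - a)(η - a') with a = (1/2) + ((1/2)*sqrt(5))*i, a' = (1/2) - ((1/2)*sqrt(5))*i. At the order-2 pole a set g(η) = (η - a)^2*f(η) = [-34*η**2/23 + η/6 + 6/13] / (η - a')^2.
Order-2 pole: residue = g'(a); g'((1/2) + ((1/2)*sqrt(5))*i) = ((6001/44850)*sqrt(5))*i, so the residue is ((6001/44850)*sqrt(5))*i.
List the singular points by increasing real part (a conjugate pair: the negative imaginary part first).

Radius of convergence at 0: (1/2)*sqrt(6).
At (1/2) - ((1/2)*sqrt(5))*i: a pole of order 2; residue -((6001/44850)*sqrt(5))*i.
At (1/2) + ((1/2)*sqrt(5))*i: a pole of order 2; residue ((6001/44850)*sqrt(5))*i.


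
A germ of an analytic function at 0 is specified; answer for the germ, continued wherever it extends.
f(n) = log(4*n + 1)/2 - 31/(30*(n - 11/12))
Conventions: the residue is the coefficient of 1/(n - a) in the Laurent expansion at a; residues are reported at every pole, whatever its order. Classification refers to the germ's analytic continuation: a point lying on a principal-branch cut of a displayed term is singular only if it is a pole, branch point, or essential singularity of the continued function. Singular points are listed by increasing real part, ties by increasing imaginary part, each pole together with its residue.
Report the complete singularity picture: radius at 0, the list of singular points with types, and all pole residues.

Denominator factor (n - 11/12): pole of order 1 at 11/12, modulus 11/12.
Branch term (1/2)*log(1 - n/(-1/4)): its argument vanishes at n = -1/4, a logarithmic branch point, modulus 1/4.
The radius of convergence is the smallest modulus among the singular points: 1/4.
The branch term is analytic at 11/12 and contributes nothing to the residue; only the rational part matters.
At the order-1 pole 11/12 set g(n) = (n - (11/12))*(rational part) = -31/30.
Simple pole: residue = g(a) at a = 11/12, which is -31/30.
List the singular points by increasing real part (a conjugate pair: the negative imaginary part first).

Radius of convergence at 0: 1/4.
At -1/4: a logarithmic branch point.
At 11/12: a pole of order 1; residue -31/30.


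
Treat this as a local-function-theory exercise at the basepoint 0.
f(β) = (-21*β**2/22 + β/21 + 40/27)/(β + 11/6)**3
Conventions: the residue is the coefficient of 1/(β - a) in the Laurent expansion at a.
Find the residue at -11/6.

At the order-3 pole -11/6 set g(β) = (β - (-11/6))^3*f(β) = -21*β**2/22 + β/21 + 40/27.
Order-3 pole: residue = g''(a)/2; g''(-11/6) = -21/11, so the residue is -21/22.

The residue is -21/22.


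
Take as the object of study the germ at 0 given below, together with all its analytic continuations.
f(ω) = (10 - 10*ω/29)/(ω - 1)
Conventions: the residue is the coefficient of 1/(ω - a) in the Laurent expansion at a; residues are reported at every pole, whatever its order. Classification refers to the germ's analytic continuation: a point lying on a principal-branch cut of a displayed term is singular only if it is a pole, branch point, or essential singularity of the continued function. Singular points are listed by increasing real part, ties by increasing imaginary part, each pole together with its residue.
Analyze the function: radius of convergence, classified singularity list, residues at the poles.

Denominator factor (ω - 1): pole of order 1 at 1, modulus 1.
The radius of convergence is the smallest modulus among the singular points: 1.
At the order-1 pole 1 set g(ω) = (ω - (1))*f(ω) = 10 - 10*ω/29.
Simple pole: residue = g(a) at a = 1, which is 280/29.

Radius of convergence at 0: 1.
At 1: a pole of order 1; residue 280/29.


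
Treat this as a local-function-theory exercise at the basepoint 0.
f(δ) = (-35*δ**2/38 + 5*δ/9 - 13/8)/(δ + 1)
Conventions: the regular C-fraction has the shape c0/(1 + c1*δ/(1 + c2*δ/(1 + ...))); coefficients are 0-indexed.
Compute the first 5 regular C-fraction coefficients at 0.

The regular C-fraction coefficients are [-13/8, 157/117, 28100/349011, -31275153/4191115, 9891/1405].

Taylor coefficients (expand at 0): a_0 = -13/8, a_1 = 157/72, a_2 = -4243/1368, a_3 = 4243/1368, a_4 = -4243/1368.
c0 = a_0 = -13/8. Peel one level at a time: if S = 1 + c*δ/S' with S'(0) = 1, then c is the δ-coefficient of S and S' = c*δ/(S - 1).
S_1 = c0/f = 1 + (157/117)*δ + (-28100/260091)*δ^2 + ...; c1 = 157/117.
S_2 = c1*δ/(S_1 - 1) = 1 + (28100/349011)*δ + (5346180/8898289)*δ^2 + ...; c2 = 28100/349011.
S_3 = c2*δ/(S_2 - 1) = 1 + (-31275153/4191115)*δ + (1970334639/37506475)*δ^2 + ...; c3 = -31275153/4191115.
S_4 = c3*δ/(S_3 - 1) = 1 + (9891/1405)*δ + ...; c4 = 9891/1405.


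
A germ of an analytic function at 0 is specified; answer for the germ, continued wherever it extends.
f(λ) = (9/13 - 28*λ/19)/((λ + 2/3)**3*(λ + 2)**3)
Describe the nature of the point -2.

The point is a pole of order 3.

The denominator factor λ + 2 vanishes at -2 and appears to the power 3; the numerator there equals 899/247, nonzero, and no other factor vanishes.
Hence a pole whose order is the multiplicity, 3.


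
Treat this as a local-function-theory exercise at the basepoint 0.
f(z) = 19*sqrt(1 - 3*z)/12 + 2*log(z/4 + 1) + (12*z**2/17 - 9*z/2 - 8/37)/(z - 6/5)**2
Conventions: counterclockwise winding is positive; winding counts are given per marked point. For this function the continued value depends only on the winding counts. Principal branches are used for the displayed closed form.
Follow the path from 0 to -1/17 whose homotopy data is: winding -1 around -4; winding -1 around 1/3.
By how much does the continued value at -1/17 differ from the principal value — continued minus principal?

Continued minus principal equals (-(19/51)*sqrt(85)) - ((4)*pi)*i.

The rational part is single-valued and drops out of the difference; each branch term changes only by its own monodromy.
(2)*log(1 - z/(-4)): each positive loop around -4 adds 2*pi*i to the log, so winding -1 contributes (2)*(-1)*2*pi*i = -(4)*pi*i.
(19/12)*sqrt(1 - z/(1/3)): winding -1 is odd, the square root flips sign, contributing -2*(19/12)*sqrt(1 - (-1/17)/(1/3)) = -2*(19/12)*sqrt(20/17) = -(19/51)*sqrt(85).
Summing the contributions at z = -1/17 gives (-(19/51)*sqrt(85)) - ((4)*pi)*i.


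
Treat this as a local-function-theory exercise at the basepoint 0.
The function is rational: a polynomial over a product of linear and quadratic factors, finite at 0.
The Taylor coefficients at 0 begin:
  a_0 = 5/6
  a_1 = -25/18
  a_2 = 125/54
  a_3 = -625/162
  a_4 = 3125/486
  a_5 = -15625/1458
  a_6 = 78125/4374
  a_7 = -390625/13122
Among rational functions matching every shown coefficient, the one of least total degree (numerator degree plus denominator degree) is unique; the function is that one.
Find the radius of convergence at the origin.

No rational of total degree below 1 reproduces all 8 coefficients; solving the [0/1] Pade equations on them gives f(ζ) = 1/(2*(ζ + 3/5)), whose expansion matches every shown term.
Denominator factor (ζ + 3/5): pole of order 1 at -3/5, modulus 3/5.
The radius of convergence is the smallest modulus among the singular points: 3/5.

The radius of convergence is 3/5.


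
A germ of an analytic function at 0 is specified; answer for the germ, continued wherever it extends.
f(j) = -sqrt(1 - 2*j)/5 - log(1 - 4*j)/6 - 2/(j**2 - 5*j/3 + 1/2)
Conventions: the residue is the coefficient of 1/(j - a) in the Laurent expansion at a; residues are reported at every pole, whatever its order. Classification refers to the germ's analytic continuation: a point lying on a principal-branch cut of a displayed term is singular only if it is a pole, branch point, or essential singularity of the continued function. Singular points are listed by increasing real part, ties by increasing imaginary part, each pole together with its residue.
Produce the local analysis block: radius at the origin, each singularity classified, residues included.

Denominator factor (j**2 - 5*j/3 + 1/2): discriminant 7/9, real irrational roots 5/6 + (1/6)*sqrt(7) and 5/6 - (1/6)*sqrt(7); poles of order 1, moduli 5/6 + (1/6)*sqrt(7) and 5/6 - (1/6)*sqrt(7).
Branch term (-1/5)*sqrt(1 - j/(1/2)): its argument vanishes at j = 1/2, a square-root branch point, modulus 1/2.
Branch term (-1/6)*log(1 - j/(1/4)): its argument vanishes at j = 1/4, a logarithmic branch point, modulus 1/4.
The radius of convergence is the smallest modulus among the singular points: 1/4.
The branch terms are analytic at 5/6 - (1/6)*sqrt(7) and contribute nothing to the residue; only the rational part matters.
The factor j**2 - 5*j/3 + 1/2 splits as (j - a)(j - a') with a = 5/6 - (1/6)*sqrt(7), a' = 5/6 + (1/6)*sqrt(7). At the order-1 pole a set g(j) = (j - a)*(rational part) = [-2] / (j - a').
Simple pole: residue = g(a) at a = 5/6 - (1/6)*sqrt(7), which is (6/7)*sqrt(7).
The branch terms are analytic at 5/6 + (1/6)*sqrt(7) and contribute nothing to the residue; only the rational part matters.
The factor j**2 - 5*j/3 + 1/2 splits as (j - a)(j - a') with a = 5/6 + (1/6)*sqrt(7), a' = 5/6 - (1/6)*sqrt(7). At the order-1 pole a set g(j) = (j - a)*(rational part) = [-2] / (j - a').
Simple pole: residue = g(a) at a = 5/6 + (1/6)*sqrt(7), which is -(6/7)*sqrt(7).
List the singular points by increasing real part (a conjugate pair: the negative imaginary part first).

Radius of convergence at 0: 1/4.
At 1/4: a logarithmic branch point.
At 5/6 - (1/6)*sqrt(7): a pole of order 1; residue (6/7)*sqrt(7).
At 1/2: an algebraic (square-root) branch point.
At 5/6 + (1/6)*sqrt(7): a pole of order 1; residue -(6/7)*sqrt(7).


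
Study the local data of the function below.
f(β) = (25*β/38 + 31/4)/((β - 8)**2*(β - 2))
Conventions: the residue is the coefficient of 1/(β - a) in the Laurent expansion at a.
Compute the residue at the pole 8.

The residue is -689/2736.

At the order-2 pole 8 set g(β) = (β - (8))^2*f(β) = (25*β/38 + 31/4)/(β - 2).
Order-2 pole: residue = g'(a); g'(8) = -689/2736, so the residue is -689/2736.


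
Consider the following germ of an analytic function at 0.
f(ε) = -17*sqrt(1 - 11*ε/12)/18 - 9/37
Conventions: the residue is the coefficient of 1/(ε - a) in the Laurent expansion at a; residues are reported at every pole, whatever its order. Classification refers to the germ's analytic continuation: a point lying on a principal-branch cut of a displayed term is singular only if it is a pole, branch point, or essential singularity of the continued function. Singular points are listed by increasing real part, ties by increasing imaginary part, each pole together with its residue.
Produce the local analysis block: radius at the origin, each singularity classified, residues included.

Branch term (-17/18)*sqrt(1 - ε/(12/11)): its argument vanishes at ε = 12/11, a square-root branch point, modulus 12/11.
The radius of convergence is the smallest modulus among the singular points: 12/11.

Radius of convergence at 0: 12/11.
At 12/11: an algebraic (square-root) branch point.


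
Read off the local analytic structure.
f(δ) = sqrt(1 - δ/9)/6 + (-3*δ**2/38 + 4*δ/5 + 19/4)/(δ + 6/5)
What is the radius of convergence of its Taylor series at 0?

The radius of convergence is 6/5.

Denominator factor (δ + 6/5): pole of order 1 at -6/5, modulus 6/5.
Branch term (1/6)*sqrt(1 - δ/(9)): its argument vanishes at δ = 9, a square-root branch point, modulus 9.
The radius of convergence is the smallest modulus among the singular points: 6/5.


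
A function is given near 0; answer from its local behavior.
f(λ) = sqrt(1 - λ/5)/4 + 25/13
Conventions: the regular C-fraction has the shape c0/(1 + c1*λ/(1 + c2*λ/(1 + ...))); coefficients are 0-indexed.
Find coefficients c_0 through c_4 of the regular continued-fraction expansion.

Taylor coefficients (expand at 0): a_0 = 113/52, a_1 = -1/40, a_2 = -1/800, a_3 = -1/8000, a_4 = -1/64000.
c0 = a_0 = 113/52. Peel one level at a time: if S = 1 + c*λ/S' with S'(0) = 1, then c is the λ-coefficient of S and S' = c*λ/(S - 1).
S_1 = c0/f = 1 + (13/1130)*λ + (1807/2553800)*λ^2 + ...; c1 = 13/1130.
S_2 = c1*λ/(S_1 - 1) = 1 + (-139/2260)*λ + (-1/400)*λ^2 + ...; c2 = -139/2260.
S_3 = c2*λ/(S_2 - 1) = 1 + (-113/2780)*λ + (-3729/1545680)*λ^2 + ...; c3 = -113/2780.
S_4 = c3*λ/(S_3 - 1) = 1 + (-33/556)*λ + ...; c4 = -33/556.

The regular C-fraction coefficients are [113/52, 13/1130, -139/2260, -113/2780, -33/556].


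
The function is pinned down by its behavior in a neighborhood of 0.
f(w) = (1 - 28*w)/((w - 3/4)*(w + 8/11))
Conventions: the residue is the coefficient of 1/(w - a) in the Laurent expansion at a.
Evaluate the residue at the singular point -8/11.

At the order-1 pole -8/11 set g(w) = (w - (-8/11))*f(w) = (1 - 28*w)/(w - 3/4).
Simple pole: residue = g(a) at a = -8/11, which is -188/13.

The residue is -188/13.


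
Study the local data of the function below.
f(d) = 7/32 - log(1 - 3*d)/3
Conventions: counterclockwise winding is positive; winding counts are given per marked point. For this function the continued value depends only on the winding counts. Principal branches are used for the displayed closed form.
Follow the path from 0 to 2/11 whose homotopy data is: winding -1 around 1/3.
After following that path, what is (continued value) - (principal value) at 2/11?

Continued minus principal equals (2/3)*pi*i.

The rational part is single-valued and drops out of the difference; each branch term changes only by its own monodromy.
(-1/3)*log(1 - d/(1/3)): each positive loop around 1/3 adds 2*pi*i to the log, so winding -1 contributes (-1/3)*(-1)*2*pi*i = (2/3)*pi*i.
Summing the contributions at d = 2/11 gives (2/3)*pi*i.


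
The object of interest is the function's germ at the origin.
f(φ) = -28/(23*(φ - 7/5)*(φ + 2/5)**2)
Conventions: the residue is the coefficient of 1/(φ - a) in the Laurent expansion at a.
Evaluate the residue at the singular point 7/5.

At the order-1 pole 7/5 set g(φ) = (φ - (7/5))*f(φ) = -28/(23*(φ + 2/5)**2).
Simple pole: residue = g(a) at a = 7/5, which is -700/1863.

The residue is -700/1863.


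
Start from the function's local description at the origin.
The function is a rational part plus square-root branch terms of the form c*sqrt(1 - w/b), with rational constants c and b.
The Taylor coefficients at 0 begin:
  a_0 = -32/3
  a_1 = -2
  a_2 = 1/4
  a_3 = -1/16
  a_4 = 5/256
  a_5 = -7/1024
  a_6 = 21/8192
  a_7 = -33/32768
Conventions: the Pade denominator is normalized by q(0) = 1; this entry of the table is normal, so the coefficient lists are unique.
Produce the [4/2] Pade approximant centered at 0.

Taylor coefficients needed (read off): a_0 = -32/3, a_1 = -2, a_2 = 1/4, a_3 = -1/16, a_4 = 5/256, a_5 = -7/1024, a_6 = 21/8192.
Write the denominator as Q(w) = 1 + q1*w + q2*w^2. Requiring Q*f - P = O(w^7) with deg P <= 4 kills the coefficients of w^5..w^6 in Q*f:
  w^5: a_5 + q1*a_4 + q2*a_3 = 0, i.e. -7/1024 + (5/256)*q1 + (-1/16)*q2 = 0.
  w^6: a_6 + q1*a_5 + q2*a_4 = 0, i.e. 21/8192 + (-7/1024)*q1 + (5/256)*q2 = 0.
Solving this linear system: q1 = 7/12, q2 = 7/96.
The numerator is Q*f truncated at degree 4: P0 = a_0 = -32/3; P1 = a_1 + q1*a_0 = -74/9; P2 = a_2 + q1*a_1 + q2*a_0 = -61/36; P3 = a_3 + q1*a_2 + q2*a_1 = -1/16; P4 = a_4 + q1*a_3 + q2*a_2 = 1/768.

The Pade approximant has numerator coefficients [-32/3, -74/9, -61/36, -1/16, 1/768]; denominator coefficients [1, 7/12, 7/96].


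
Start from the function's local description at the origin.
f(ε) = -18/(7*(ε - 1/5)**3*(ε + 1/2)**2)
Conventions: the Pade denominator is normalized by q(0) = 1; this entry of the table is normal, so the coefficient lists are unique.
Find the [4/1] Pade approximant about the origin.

The Pade approximant has numerator coefficients [9000/7, 414720/77, 243720/7, 10225440/77, 4807080/11]; denominator coefficients [1, -1873/275].

Taylor coefficients needed (expand at 0): a_0 = 9000/7, a_1 = 99000/7, a_2 = 918000/7, a_3 = 1026000, a_4 = 7425000, a_5 = 50571000.
Write the denominator as Q(ε) = 1 + q1*ε. Requiring Q*f - P = O(ε^6) with deg P <= 4 kills the coefficients of ε^5..ε^5 in Q*f:
  ε^5: a_5 + q1*a_4 = 0, i.e. 50571000 + (7425000)*q1 = 0.
Solving this linear system: q1 = -1873/275.
The numerator is Q*f truncated at degree 4: P0 = a_0 = 9000/7; P1 = a_1 + q1*a_0 = 414720/77; P2 = a_2 + q1*a_1 = 243720/7; P3 = a_3 + q1*a_2 = 10225440/77; P4 = a_4 + q1*a_3 = 4807080/11.


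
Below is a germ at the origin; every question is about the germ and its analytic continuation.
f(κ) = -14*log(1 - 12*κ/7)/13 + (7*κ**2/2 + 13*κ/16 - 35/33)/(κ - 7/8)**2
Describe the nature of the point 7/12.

The term (-14/13)*log(1 - κ/(7/12)) has argument 1 - 7/12/(7/12) = 0 at 7/12: a logarithmic (infinitely-sheeted) branch point; the remaining terms are analytic or single-valued there.

The point is a logarithmic branch point.


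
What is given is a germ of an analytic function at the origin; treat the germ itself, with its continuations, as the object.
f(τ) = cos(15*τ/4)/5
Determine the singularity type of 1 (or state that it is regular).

The point is a regular point.

There is no denominator, hence no pole anywhere.
The factor cos(15*τ/4) is entire.
So the germ continues analytically to 1.


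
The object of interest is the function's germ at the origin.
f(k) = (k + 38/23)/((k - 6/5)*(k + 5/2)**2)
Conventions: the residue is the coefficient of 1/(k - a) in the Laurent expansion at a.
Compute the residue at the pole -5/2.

At the order-2 pole -5/2 set g(k) = (k - (-5/2))^2*f(k) = (k + 38/23)/(k - 6/5).
Order-2 pole: residue = g'(a); g'(-5/2) = -6560/31487, so the residue is -6560/31487.

The residue is -6560/31487.


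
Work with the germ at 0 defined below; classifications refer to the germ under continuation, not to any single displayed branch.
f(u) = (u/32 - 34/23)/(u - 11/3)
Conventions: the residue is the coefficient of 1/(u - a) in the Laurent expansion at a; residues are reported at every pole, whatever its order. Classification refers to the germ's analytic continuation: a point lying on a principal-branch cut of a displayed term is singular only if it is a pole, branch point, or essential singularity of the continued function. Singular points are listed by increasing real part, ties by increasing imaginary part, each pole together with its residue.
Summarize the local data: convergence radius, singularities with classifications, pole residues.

Radius of convergence at 0: 11/3.
At 11/3: a pole of order 1; residue -3011/2208.

Denominator factor (u - 11/3): pole of order 1 at 11/3, modulus 11/3.
The radius of convergence is the smallest modulus among the singular points: 11/3.
At the order-1 pole 11/3 set g(u) = (u - (11/3))*f(u) = u/32 - 34/23.
Simple pole: residue = g(a) at a = 11/3, which is -3011/2208.
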